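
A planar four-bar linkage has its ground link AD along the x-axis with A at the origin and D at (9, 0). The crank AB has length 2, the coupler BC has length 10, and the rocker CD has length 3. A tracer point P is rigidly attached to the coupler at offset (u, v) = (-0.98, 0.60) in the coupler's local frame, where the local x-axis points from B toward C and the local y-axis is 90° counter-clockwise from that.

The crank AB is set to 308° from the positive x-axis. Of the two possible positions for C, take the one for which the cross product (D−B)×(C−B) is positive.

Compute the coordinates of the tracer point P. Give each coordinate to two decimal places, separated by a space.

0.09 -1.46

A=(0,0), D=(9.00,0)
B = A + 2.00·(cos308°, sin308°) = (1.2313, -1.5760)
|BD| = 7.9269
circle(B,10.00) ∩ circle(D,3.00): a=9.7034, h=2.4175
  candidates: C₊=(10.2604,2.7224) cross=19.163; C₋=(11.2216,-2.0160) cross=-19.163
  mode + wants cross > 0 → take C=(10.2604,2.7224) (cross=19.163)
ex = (C−B)/|BC| = (0.9029,0.4298); ey = (-0.4298,0.9029)
P = B + -0.98·ex + 0.60·ey = (0.0886,-1.4555)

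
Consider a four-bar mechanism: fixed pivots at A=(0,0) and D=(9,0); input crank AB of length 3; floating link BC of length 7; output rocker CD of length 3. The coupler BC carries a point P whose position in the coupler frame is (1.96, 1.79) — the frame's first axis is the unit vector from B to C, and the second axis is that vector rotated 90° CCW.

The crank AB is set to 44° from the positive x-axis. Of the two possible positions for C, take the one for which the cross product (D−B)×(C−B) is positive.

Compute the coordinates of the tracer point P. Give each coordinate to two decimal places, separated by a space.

3.87 4.11

A=(0,0), D=(9.00,0)
B = A + 3.00·(cos44°, sin44°) = (2.1580, 2.0840)
|BD| = 7.1523
circle(B,7.00) ∩ circle(D,3.00): a=6.3725, h=2.8969
  candidates: C₊=(9.0980,2.9984) cross=20.719; C₋=(7.4099,-2.5439) cross=-20.719
  mode + wants cross > 0 → take C=(9.0980,2.9984) (cross=20.719)
ex = (C−B)/|BC| = (0.9914,0.1306); ey = (-0.1306,0.9914)
P = B + 1.96·ex + 1.79·ey = (3.8674,4.1147)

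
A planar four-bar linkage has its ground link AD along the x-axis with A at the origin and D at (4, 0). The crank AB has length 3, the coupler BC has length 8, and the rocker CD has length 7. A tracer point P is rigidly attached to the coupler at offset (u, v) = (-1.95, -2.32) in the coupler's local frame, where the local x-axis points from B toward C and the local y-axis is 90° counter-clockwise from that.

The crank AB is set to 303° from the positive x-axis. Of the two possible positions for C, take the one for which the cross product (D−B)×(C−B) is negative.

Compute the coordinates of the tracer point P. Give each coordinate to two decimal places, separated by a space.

-0.82 -4.29

A=(0,0), D=(4.00,0)
B = A + 3.00·(cos303°, sin303°) = (1.6339, -2.5160)
|BD| = 3.4538
circle(B,8.00) ∩ circle(D,7.00): a=3.8984, h=6.9859
  candidates: C₊=(-0.7844,5.1097) cross=24.128; C₋=(9.3937,-4.4619) cross=-24.128
  mode - wants cross < 0 → take C=(9.3937,-4.4619) (cross=-24.128)
ex = (C−B)/|BC| = (0.9700,-0.2432); ey = (0.2432,0.9700)
P = B + -1.95·ex + -2.32·ey = (-0.8218,-4.2920)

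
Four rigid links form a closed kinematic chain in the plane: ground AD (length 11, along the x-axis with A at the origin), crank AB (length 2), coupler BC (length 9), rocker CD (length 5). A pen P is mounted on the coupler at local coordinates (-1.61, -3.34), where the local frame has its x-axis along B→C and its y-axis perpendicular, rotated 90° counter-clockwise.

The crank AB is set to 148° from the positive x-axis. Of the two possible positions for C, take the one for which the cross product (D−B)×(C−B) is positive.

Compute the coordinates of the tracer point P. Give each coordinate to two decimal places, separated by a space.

-2.51 -2.56

A=(0,0), D=(11.00,0)
B = A + 2.00·(cos148°, sin148°) = (-1.6961, 1.0598)
|BD| = 12.7403
circle(B,9.00) ∩ circle(D,5.00): a=8.5679, h=2.7552
  candidates: C₊=(7.0713,3.0928) cross=35.102; C₋=(6.6129,-2.3986) cross=-35.102
  mode + wants cross > 0 → take C=(7.0713,3.0928) (cross=35.102)
ex = (C−B)/|BC| = (0.9742,0.2259); ey = (-0.2259,0.9742)
P = B + -1.61·ex + -3.34·ey = (-2.5100,-2.5575)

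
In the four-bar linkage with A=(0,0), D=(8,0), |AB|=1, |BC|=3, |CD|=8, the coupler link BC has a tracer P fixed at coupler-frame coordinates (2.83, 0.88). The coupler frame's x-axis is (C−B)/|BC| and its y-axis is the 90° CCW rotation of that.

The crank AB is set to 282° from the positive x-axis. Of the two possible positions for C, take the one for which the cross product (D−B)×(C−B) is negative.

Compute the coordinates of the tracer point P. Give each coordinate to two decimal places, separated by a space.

A=(0,0), D=(8.00,0)
B = A + 1.00·(cos282°, sin282°) = (0.2079, -0.9781)
|BD| = 7.8532
circle(B,3.00) ∩ circle(D,8.00): a=0.4249, h=2.9698
  candidates: C₊=(0.2596,2.0214) cross=23.322; C₋=(0.9994,-3.8719) cross=-23.322
  mode - wants cross < 0 → take C=(0.9994,-3.8719) (cross=-23.322)
ex = (C−B)/|BC| = (0.2638,-0.9646); ey = (0.9646,0.2638)
P = B + 2.83·ex + 0.88·ey = (1.8034,-3.4757)

1.80 -3.48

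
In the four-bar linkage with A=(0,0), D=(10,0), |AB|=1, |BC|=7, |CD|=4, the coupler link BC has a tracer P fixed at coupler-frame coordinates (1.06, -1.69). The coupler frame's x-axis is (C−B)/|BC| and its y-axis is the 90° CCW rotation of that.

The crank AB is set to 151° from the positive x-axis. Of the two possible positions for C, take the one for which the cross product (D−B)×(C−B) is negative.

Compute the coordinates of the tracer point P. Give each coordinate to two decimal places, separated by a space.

A=(0,0), D=(10.00,0)
B = A + 1.00·(cos151°, sin151°) = (-0.8746, 0.4848)
|BD| = 10.8854
circle(B,7.00) ∩ circle(D,4.00): a=6.9585, h=0.7611
  candidates: C₊=(6.1109,0.9352) cross=8.285; C₋=(6.0431,-0.5855) cross=-8.285
  mode - wants cross < 0 → take C=(6.0431,-0.5855) (cross=-8.285)
ex = (C−B)/|BC| = (0.9882,-0.1529); ey = (0.1529,0.9882)
P = B + 1.06·ex + -1.69·ey = (-0.0855,-1.3474)

-0.09 -1.35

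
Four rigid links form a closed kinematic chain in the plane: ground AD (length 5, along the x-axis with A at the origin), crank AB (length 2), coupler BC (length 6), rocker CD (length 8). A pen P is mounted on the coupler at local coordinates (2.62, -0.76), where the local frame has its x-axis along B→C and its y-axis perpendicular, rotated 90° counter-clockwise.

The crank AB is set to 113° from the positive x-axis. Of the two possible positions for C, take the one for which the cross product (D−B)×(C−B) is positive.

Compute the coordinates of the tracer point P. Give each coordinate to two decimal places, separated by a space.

1.00 3.91

A=(0,0), D=(5.00,0)
B = A + 2.00·(cos113°, sin113°) = (-0.7815, 1.8410)
|BD| = 6.0675
circle(B,6.00) ∩ circle(D,8.00): a=0.7264, h=5.9559
  candidates: C₊=(1.7178,7.2957) cross=36.137; C₋=(-1.8965,-4.0545) cross=-36.137
  mode + wants cross > 0 → take C=(1.7178,7.2957) (cross=36.137)
ex = (C−B)/|BC| = (0.4165,0.9091); ey = (-0.9091,0.4165)
P = B + 2.62·ex + -0.76·ey = (1.0008,3.9063)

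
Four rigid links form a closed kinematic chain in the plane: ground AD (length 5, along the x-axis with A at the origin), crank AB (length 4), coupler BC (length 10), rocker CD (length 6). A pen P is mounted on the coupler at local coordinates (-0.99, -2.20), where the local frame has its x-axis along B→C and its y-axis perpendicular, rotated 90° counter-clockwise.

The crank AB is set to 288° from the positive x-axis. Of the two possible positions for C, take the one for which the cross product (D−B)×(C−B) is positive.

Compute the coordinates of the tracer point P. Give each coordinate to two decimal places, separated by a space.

A=(0,0), D=(5.00,0)
B = A + 4.00·(cos288°, sin288°) = (1.2361, -3.8042)
|BD| = 5.3516
circle(B,10.00) ∩ circle(D,6.00): a=8.6553, h=5.0085
  candidates: C₊=(3.7633,5.8712) cross=26.803; C₋=(10.8840,-1.1741) cross=-26.803
  mode + wants cross > 0 → take C=(3.7633,5.8712) (cross=26.803)
ex = (C−B)/|BC| = (0.2527,0.9675); ey = (-0.9675,0.2527)
P = B + -0.99·ex + -2.20·ey = (3.1145,-5.3181)

3.11 -5.32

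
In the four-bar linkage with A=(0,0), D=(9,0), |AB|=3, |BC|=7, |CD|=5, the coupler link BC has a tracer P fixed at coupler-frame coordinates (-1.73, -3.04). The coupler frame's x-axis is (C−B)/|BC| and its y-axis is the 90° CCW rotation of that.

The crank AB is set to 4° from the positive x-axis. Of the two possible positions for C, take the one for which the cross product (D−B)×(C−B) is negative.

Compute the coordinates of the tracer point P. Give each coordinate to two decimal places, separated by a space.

A=(0,0), D=(9.00,0)
B = A + 3.00·(cos4°, sin4°) = (2.9927, 0.2093)
|BD| = 6.0110
circle(B,7.00) ∩ circle(D,5.00): a=5.0018, h=4.8971
  candidates: C₊=(8.1620,4.9293) cross=29.436; C₋=(7.8210,-4.8590) cross=-29.436
  mode - wants cross < 0 → take C=(7.8210,-4.8590) (cross=-29.436)
ex = (C−B)/|BC| = (0.6898,-0.7240); ey = (0.7240,0.6898)
P = B + -1.73·ex + -3.04·ey = (-0.4017,-0.6350)

-0.40 -0.64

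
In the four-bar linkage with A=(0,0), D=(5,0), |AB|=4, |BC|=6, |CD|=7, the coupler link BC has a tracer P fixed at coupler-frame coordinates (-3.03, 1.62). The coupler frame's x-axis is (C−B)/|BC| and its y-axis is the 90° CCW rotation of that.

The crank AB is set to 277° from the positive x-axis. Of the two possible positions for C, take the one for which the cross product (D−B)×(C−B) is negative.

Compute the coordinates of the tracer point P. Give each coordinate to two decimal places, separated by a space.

-1.33 -1.05

A=(0,0), D=(5.00,0)
B = A + 4.00·(cos277°, sin277°) = (0.4875, -3.9702)
|BD| = 6.0104
circle(B,6.00) ∩ circle(D,7.00): a=1.9238, h=5.6832
  candidates: C₊=(-1.8223,1.5674) cross=34.159; C₋=(5.6859,-6.9663) cross=-34.159
  mode - wants cross < 0 → take C=(5.6859,-6.9663) (cross=-34.159)
ex = (C−B)/|BC| = (0.8664,-0.4994); ey = (0.4994,0.8664)
P = B + -3.03·ex + 1.62·ey = (-1.3287,-1.0536)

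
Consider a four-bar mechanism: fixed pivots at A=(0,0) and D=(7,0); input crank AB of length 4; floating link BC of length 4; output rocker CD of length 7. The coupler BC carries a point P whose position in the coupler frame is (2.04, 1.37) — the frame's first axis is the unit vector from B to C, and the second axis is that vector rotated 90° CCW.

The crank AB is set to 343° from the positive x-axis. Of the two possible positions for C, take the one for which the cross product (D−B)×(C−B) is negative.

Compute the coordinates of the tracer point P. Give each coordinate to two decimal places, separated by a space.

3.88 -3.63

A=(0,0), D=(7.00,0)
B = A + 4.00·(cos343°, sin343°) = (3.8252, -1.1695)
|BD| = 3.3833
circle(B,4.00) ∩ circle(D,7.00): a=-3.1852, h=2.4196
  candidates: C₊=(-0.0000,0.0000) cross=8.186; C₋=(1.6727,-4.5410) cross=-8.186
  mode - wants cross < 0 → take C=(1.6727,-4.5410) (cross=-8.186)
ex = (C−B)/|BC| = (-0.5381,-0.8429); ey = (0.8429,-0.5381)
P = B + 2.04·ex + 1.37·ey = (3.8822,-3.6262)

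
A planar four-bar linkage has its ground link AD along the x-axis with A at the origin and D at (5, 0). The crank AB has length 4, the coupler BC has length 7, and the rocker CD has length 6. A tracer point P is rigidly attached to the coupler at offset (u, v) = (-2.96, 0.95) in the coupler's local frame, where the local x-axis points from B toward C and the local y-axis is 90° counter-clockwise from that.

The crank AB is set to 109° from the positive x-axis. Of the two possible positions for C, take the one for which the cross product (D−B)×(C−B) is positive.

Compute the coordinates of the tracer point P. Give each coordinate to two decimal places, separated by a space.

-4.41 3.75

A=(0,0), D=(5.00,0)
B = A + 4.00·(cos109°, sin109°) = (-1.3023, 3.7821)
|BD| = 7.3500
circle(B,7.00) ∩ circle(D,6.00): a=4.5594, h=5.3115
  candidates: C₊=(5.3403,5.9903) cross=39.040; C₋=(-0.1260,-3.1184) cross=-39.040
  mode + wants cross > 0 → take C=(5.3403,5.9903) (cross=39.040)
ex = (C−B)/|BC| = (0.9489,0.3155); ey = (-0.3155,0.9489)
P = B + -2.96·ex + 0.95·ey = (-4.4108,3.7498)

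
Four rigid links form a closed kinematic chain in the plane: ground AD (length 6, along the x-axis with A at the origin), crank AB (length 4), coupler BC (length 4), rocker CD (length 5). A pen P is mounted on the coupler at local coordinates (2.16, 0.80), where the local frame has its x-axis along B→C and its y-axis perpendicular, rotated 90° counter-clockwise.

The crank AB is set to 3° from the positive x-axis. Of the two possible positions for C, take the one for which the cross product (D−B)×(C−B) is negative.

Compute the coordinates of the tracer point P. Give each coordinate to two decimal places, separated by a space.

A=(0,0), D=(6.00,0)
B = A + 4.00·(cos3°, sin3°) = (3.9945, 0.2093)
|BD| = 2.0164
circle(B,4.00) ∩ circle(D,5.00): a=-1.2235, h=3.8083
  candidates: C₊=(3.1730,4.1241) cross=7.679; C₋=(2.3822,-3.4513) cross=-7.679
  mode - wants cross < 0 → take C=(2.3822,-3.4513) (cross=-7.679)
ex = (C−B)/|BC| = (-0.4031,-0.9152); ey = (0.9152,-0.4031)
P = B + 2.16·ex + 0.80·ey = (3.8560,-2.0899)

3.86 -2.09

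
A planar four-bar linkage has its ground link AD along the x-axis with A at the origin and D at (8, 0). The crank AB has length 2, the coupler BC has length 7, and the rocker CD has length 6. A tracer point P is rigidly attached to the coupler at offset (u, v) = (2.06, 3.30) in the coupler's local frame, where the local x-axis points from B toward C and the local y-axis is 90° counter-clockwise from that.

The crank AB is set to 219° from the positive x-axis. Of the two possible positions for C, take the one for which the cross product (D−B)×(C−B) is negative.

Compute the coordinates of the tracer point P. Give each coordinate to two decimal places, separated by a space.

1.90 0.52

A=(0,0), D=(8.00,0)
B = A + 2.00·(cos219°, sin219°) = (-1.5543, -1.2586)
|BD| = 9.6368
circle(B,7.00) ∩ circle(D,6.00): a=5.4929, h=4.3391
  candidates: C₊=(3.3249,3.7607) cross=41.815; C₋=(4.4583,-4.8432) cross=-41.815
  mode - wants cross < 0 → take C=(4.4583,-4.8432) (cross=-41.815)
ex = (C−B)/|BC| = (0.8589,-0.5121); ey = (0.5121,0.8589)
P = B + 2.06·ex + 3.30·ey = (1.9050,0.5210)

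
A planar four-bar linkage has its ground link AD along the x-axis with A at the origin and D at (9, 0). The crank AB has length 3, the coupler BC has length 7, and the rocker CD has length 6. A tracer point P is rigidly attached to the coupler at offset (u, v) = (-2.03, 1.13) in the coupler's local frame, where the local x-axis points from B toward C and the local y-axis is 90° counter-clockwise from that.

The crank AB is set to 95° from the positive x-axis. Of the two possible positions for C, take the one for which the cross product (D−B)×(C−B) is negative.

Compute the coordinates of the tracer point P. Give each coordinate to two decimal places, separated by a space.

-0.47 5.30

A=(0,0), D=(9.00,0)
B = A + 3.00·(cos95°, sin95°) = (-0.2615, 2.9886)
|BD| = 9.7317
circle(B,7.00) ∩ circle(D,6.00): a=5.5338, h=4.2869
  candidates: C₊=(6.3214,5.3689) cross=41.719; C₋=(3.6884,-2.7905) cross=-41.719
  mode - wants cross < 0 → take C=(3.6884,-2.7905) (cross=-41.719)
ex = (C−B)/|BC| = (0.5643,-0.8256); ey = (0.8256,0.5643)
P = B + -2.03·ex + 1.13·ey = (-0.4740,5.3022)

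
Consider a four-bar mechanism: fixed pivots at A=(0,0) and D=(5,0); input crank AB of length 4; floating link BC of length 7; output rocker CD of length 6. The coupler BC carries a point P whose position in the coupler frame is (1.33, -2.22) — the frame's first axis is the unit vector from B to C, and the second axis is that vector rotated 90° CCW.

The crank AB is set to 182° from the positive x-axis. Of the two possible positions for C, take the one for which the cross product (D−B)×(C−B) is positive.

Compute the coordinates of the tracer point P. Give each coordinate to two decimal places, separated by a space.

-1.52 -0.87

A=(0,0), D=(5.00,0)
B = A + 4.00·(cos182°, sin182°) = (-3.9976, -0.1396)
|BD| = 8.9986
circle(B,7.00) ∩ circle(D,6.00): a=5.2217, h=4.6620
  candidates: C₊=(1.1511,4.6029) cross=41.952; C₋=(1.2958,-4.7200) cross=-41.952
  mode + wants cross > 0 → take C=(1.1511,4.6029) (cross=41.952)
ex = (C−B)/|BC| = (0.7355,0.6775); ey = (-0.6775,0.7355)
P = B + 1.33·ex + -2.22·ey = (-1.5153,-0.8714)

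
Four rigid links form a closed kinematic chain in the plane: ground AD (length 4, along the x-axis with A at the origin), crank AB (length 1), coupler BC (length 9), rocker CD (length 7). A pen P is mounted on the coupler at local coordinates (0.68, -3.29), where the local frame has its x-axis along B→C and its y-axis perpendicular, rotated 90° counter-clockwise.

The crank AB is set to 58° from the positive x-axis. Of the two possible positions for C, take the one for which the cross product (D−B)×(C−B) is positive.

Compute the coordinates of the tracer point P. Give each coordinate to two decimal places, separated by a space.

A=(0,0), D=(4.00,0)
B = A + 1.00·(cos58°, sin58°) = (0.5299, 0.8480)
|BD| = 3.5722
circle(B,9.00) ∩ circle(D,7.00): a=6.2651, h=6.4613
  candidates: C₊=(8.1499,5.6373) cross=23.081; C₋=(5.0820,-6.9159) cross=-23.081
  mode + wants cross > 0 → take C=(8.1499,5.6373) (cross=23.081)
ex = (C−B)/|BC| = (0.8467,0.5321); ey = (-0.5321,0.8467)
P = B + 0.68·ex + -3.29·ey = (2.8564,-1.5756)

2.86 -1.58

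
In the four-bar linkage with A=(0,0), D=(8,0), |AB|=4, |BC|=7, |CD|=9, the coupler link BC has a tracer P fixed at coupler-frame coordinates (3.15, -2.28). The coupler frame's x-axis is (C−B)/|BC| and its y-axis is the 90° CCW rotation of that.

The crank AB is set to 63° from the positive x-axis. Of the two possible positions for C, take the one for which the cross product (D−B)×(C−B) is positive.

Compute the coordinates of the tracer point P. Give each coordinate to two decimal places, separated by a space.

A=(0,0), D=(8.00,0)
B = A + 4.00·(cos63°, sin63°) = (1.8160, 3.5640)
|BD| = 7.1375
circle(B,7.00) ∩ circle(D,9.00): a=1.3271, h=6.8730
  candidates: C₊=(6.3977,8.8562) cross=49.057; C₋=(-0.4662,-3.0535) cross=-49.057
  mode + wants cross > 0 → take C=(6.3977,8.8562) (cross=49.057)
ex = (C−B)/|BC| = (0.6545,0.7560); ey = (-0.7560,0.6545)
P = B + 3.15·ex + -2.28·ey = (5.6015,4.4532)

5.60 4.45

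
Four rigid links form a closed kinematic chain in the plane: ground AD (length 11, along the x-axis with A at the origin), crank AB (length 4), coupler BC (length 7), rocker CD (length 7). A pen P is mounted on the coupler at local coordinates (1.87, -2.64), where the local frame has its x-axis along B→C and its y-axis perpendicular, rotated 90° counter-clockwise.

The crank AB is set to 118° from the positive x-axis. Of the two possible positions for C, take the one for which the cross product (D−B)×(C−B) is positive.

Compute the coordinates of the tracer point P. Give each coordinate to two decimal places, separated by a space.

A=(0,0), D=(11.00,0)
B = A + 4.00·(cos118°, sin118°) = (-1.8779, 3.5318)
|BD| = 13.3534
circle(B,7.00) ∩ circle(D,7.00): a=6.6767, h=2.1028
  candidates: C₊=(5.1172,3.7938) cross=28.079; C₋=(4.0049,-0.2620) cross=-28.079
  mode + wants cross > 0 → take C=(5.1172,3.7938) (cross=28.079)
ex = (C−B)/|BC| = (0.9993,0.0374); ey = (-0.0374,0.9993)
P = B + 1.87·ex + -2.64·ey = (0.0896,0.9636)

0.09 0.96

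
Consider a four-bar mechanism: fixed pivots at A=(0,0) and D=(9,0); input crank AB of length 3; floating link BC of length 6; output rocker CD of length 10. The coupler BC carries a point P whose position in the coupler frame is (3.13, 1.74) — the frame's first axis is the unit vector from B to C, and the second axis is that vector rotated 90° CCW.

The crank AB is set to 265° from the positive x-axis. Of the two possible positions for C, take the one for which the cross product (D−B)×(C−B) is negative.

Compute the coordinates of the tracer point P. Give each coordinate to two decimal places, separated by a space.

2.91 -4.66

A=(0,0), D=(9.00,0)
B = A + 3.00·(cos265°, sin265°) = (-0.2615, -2.9886)
|BD| = 9.7317
circle(B,6.00) ∩ circle(D,10.00): a=1.5776, h=5.7889
  candidates: C₊=(-0.5378,3.0050) cross=56.336; C₋=(3.0177,-8.0132) cross=-56.336
  mode - wants cross < 0 → take C=(3.0177,-8.0132) (cross=-56.336)
ex = (C−B)/|BC| = (0.5465,-0.8374); ey = (0.8374,0.5465)
P = B + 3.13·ex + 1.74·ey = (2.9063,-4.6588)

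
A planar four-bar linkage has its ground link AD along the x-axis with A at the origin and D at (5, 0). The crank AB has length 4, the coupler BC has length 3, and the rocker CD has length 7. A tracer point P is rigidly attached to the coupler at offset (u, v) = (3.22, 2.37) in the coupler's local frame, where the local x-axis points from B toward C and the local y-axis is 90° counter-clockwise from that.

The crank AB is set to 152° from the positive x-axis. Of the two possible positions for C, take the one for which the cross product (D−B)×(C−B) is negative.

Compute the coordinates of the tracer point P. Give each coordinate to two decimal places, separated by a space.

A=(0,0), D=(5.00,0)
B = A + 4.00·(cos152°, sin152°) = (-3.5318, 1.8779)
|BD| = 8.7360
circle(B,3.00) ∩ circle(D,7.00): a=2.0786, h=2.1632
  candidates: C₊=(-1.0368,3.5437) cross=18.897; C₋=(-1.9667,-0.6815) cross=-18.897
  mode - wants cross < 0 → take C=(-1.9667,-0.6815) (cross=-18.897)
ex = (C−B)/|BC| = (0.5217,-0.8531); ey = (0.8531,0.5217)
P = B + 3.22·ex + 2.37·ey = (0.1700,0.3672)

0.17 0.37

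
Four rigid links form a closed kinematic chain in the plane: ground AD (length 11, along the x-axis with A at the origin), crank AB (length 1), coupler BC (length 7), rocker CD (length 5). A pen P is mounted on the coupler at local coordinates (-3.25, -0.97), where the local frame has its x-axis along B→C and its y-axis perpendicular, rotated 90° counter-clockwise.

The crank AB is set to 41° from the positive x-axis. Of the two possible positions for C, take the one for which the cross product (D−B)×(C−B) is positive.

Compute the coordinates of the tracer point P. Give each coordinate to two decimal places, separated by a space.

-1.89 -1.47

A=(0,0), D=(11.00,0)
B = A + 1.00·(cos41°, sin41°) = (0.7547, 0.6561)
|BD| = 10.2663
circle(B,7.00) ∩ circle(D,5.00): a=6.3020, h=3.0471
  candidates: C₊=(7.2386,3.2942) cross=31.282; C₋=(6.8491,-2.7875) cross=-31.282
  mode + wants cross > 0 → take C=(7.2386,3.2942) (cross=31.282)
ex = (C−B)/|BC| = (0.9263,0.3769); ey = (-0.3769,0.9263)
P = B + -3.25·ex + -0.97·ey = (-1.8901,-1.4673)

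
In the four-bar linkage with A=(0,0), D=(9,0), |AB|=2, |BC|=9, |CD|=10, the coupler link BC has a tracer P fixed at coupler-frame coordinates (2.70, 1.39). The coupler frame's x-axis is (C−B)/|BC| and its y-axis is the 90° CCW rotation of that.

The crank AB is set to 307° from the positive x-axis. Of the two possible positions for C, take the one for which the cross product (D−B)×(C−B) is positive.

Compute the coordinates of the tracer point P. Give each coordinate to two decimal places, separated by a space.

0.13 1.24

A=(0,0), D=(9.00,0)
B = A + 2.00·(cos307°, sin307°) = (1.2036, -1.5973)
|BD| = 7.9583
circle(B,9.00) ∩ circle(D,10.00): a=2.7854, h=8.5581
  candidates: C₊=(2.2147,7.3458) cross=68.108; C₋=(5.6500,-9.4222) cross=-68.108
  mode + wants cross > 0 → take C=(2.2147,7.3458) (cross=68.108)
ex = (C−B)/|BC| = (0.1123,0.9937); ey = (-0.9937,0.1123)
P = B + 2.70·ex + 1.39·ey = (0.1258,1.2418)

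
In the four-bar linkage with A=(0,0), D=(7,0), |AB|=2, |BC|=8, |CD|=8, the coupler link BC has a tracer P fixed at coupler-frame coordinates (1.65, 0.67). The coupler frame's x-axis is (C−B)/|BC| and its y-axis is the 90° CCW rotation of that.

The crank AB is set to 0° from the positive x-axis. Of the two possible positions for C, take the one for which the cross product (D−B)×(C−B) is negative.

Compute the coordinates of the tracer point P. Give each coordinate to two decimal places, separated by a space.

3.15 -1.36

A=(0,0), D=(7.00,0)
B = A + 2.00·(cos0°, sin0°) = (2.0000, 0.0000)
|BD| = 5.0000
circle(B,8.00) ∩ circle(D,8.00): a=2.5000, h=7.5993
  candidates: C₊=(4.5000,7.5993) cross=37.997; C₋=(4.5000,-7.5993) cross=-37.997
  mode - wants cross < 0 → take C=(4.5000,-7.5993) (cross=-37.997)
ex = (C−B)/|BC| = (0.3125,-0.9499); ey = (0.9499,0.3125)
P = B + 1.65·ex + 0.67·ey = (3.1521,-1.3580)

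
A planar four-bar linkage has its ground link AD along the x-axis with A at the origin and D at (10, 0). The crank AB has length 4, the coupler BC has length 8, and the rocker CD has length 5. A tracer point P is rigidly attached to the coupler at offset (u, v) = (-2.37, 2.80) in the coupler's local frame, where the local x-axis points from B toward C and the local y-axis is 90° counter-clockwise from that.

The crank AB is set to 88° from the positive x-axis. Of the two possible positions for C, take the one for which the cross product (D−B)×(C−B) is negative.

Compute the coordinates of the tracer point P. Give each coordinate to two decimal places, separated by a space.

A=(0,0), D=(10.00,0)
B = A + 4.00·(cos88°, sin88°) = (0.1396, 3.9976)
|BD| = 10.6399
circle(B,8.00) ∩ circle(D,5.00): a=7.1527, h=3.5832
  candidates: C₊=(8.1145,4.6309) cross=38.125; C₋=(5.4220,-2.0105) cross=-38.125
  mode - wants cross < 0 → take C=(5.4220,-2.0105) (cross=-38.125)
ex = (C−B)/|BC| = (0.6603,-0.7510); ey = (0.7510,0.6603)
P = B + -2.37·ex + 2.80·ey = (0.6775,7.6263)

0.68 7.63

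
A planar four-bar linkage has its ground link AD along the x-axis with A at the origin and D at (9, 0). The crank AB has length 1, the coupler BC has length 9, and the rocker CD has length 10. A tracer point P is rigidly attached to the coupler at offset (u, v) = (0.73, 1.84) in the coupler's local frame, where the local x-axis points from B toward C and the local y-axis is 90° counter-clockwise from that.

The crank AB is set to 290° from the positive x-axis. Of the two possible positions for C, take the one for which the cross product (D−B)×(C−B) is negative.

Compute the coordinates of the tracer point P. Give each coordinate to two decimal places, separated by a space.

A=(0,0), D=(9.00,0)
B = A + 1.00·(cos290°, sin290°) = (0.3420, -0.9397)
|BD| = 8.7088
circle(B,9.00) ∩ circle(D,10.00): a=3.2636, h=8.3874
  candidates: C₊=(2.6815,7.7509) cross=73.045; C₋=(4.4915,-8.9260) cross=-73.045
  mode - wants cross < 0 → take C=(4.4915,-8.9260) (cross=-73.045)
ex = (C−B)/|BC| = (0.4611,-0.8874); ey = (0.8874,0.4611)
P = B + 0.73·ex + 1.84·ey = (2.3114,-0.7391)

2.31 -0.74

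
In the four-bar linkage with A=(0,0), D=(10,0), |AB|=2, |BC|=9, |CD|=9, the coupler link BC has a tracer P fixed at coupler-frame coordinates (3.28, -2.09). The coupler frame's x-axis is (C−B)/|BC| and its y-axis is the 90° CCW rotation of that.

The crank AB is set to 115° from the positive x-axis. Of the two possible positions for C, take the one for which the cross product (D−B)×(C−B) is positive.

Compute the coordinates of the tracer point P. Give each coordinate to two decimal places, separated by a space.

A=(0,0), D=(10.00,0)
B = A + 2.00·(cos115°, sin115°) = (-0.8452, 1.8126)
|BD| = 10.9957
circle(B,9.00) ∩ circle(D,9.00): a=5.4978, h=7.1256
  candidates: C₊=(5.7520,7.9344) cross=78.350; C₋=(3.4027,-6.1218) cross=-78.350
  mode + wants cross > 0 → take C=(5.7520,7.9344) (cross=78.350)
ex = (C−B)/|BC| = (0.7330,0.6802); ey = (-0.6802,0.7330)
P = B + 3.28·ex + -2.09·ey = (2.9807,2.5116)

2.98 2.51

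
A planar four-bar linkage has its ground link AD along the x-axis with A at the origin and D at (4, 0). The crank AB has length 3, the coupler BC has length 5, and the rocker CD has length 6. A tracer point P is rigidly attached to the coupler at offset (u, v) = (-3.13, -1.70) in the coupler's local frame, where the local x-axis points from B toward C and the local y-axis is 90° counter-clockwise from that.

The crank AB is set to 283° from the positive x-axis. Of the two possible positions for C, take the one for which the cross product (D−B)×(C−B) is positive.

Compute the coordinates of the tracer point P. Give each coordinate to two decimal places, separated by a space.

A=(0,0), D=(4.00,0)
B = A + 3.00·(cos283°, sin283°) = (0.6749, -2.9231)
|BD| = 4.4273
circle(B,5.00) ∩ circle(D,6.00): a=0.9714, h=4.9047
  candidates: C₊=(-1.8339,1.4019) cross=21.715; C₋=(4.6427,-5.9655) cross=-21.715
  mode + wants cross > 0 → take C=(-1.8339,1.4019) (cross=21.715)
ex = (C−B)/|BC| = (-0.5018,0.8650); ey = (-0.8650,-0.5018)
P = B + -3.13·ex + -1.70·ey = (3.7159,-4.7776)

3.72 -4.78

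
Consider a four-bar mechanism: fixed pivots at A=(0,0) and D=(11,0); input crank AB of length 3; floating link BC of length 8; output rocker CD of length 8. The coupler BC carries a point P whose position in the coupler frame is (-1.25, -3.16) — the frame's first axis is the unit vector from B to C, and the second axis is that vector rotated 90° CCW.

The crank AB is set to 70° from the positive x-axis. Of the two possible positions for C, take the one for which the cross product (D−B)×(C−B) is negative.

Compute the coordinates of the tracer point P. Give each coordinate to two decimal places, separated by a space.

-2.37 2.64

A=(0,0), D=(11.00,0)
B = A + 3.00·(cos70°, sin70°) = (1.0261, 2.8191)
|BD| = 10.3647
circle(B,8.00) ∩ circle(D,8.00): a=5.1823, h=6.0945
  candidates: C₊=(7.6707,7.2743) cross=63.168; C₋=(4.3554,-4.4552) cross=-63.168
  mode - wants cross < 0 → take C=(4.3554,-4.4552) (cross=-63.168)
ex = (C−B)/|BC| = (0.4162,-0.9093); ey = (0.9093,0.4162)
P = B + -1.25·ex + -3.16·ey = (-2.3675,2.6406)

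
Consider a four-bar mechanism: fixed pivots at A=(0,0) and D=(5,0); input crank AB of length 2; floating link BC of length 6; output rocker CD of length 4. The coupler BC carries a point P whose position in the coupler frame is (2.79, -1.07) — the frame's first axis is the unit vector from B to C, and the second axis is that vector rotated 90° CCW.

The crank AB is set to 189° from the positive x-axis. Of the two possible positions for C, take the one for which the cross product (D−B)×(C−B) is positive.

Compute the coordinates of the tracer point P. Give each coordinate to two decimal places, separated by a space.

0.89 0.53

A=(0,0), D=(5.00,0)
B = A + 2.00·(cos189°, sin189°) = (-1.9754, -0.3129)
|BD| = 6.9824
circle(B,6.00) ∩ circle(D,4.00): a=4.9234, h=3.4293
  candidates: C₊=(2.7894,3.3336) cross=23.945; C₋=(3.0967,-3.5182) cross=-23.945
  mode + wants cross > 0 → take C=(2.7894,3.3336) (cross=23.945)
ex = (C−B)/|BC| = (0.7941,0.6078); ey = (-0.6078,0.7941)
P = B + 2.79·ex + -1.07·ey = (0.8905,0.5330)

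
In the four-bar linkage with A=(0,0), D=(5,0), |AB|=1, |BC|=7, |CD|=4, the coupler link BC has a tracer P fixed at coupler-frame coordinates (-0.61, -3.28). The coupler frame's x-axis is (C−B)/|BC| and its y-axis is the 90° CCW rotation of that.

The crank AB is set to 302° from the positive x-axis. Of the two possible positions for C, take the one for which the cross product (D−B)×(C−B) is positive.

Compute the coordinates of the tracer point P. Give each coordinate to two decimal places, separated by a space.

2.33 -3.65

A=(0,0), D=(5.00,0)
B = A + 1.00·(cos302°, sin302°) = (0.5299, -0.8480)
|BD| = 4.5498
circle(B,7.00) ∩ circle(D,4.00): a=5.9014, h=3.7647
  candidates: C₊=(5.6262,3.9507) cross=17.129; C₋=(7.0296,-3.4468) cross=-17.129
  mode + wants cross > 0 → take C=(5.6262,3.9507) (cross=17.129)
ex = (C−B)/|BC| = (0.7280,0.6855); ey = (-0.6855,0.7280)
P = B + -0.61·ex + -3.28·ey = (2.3344,-3.6542)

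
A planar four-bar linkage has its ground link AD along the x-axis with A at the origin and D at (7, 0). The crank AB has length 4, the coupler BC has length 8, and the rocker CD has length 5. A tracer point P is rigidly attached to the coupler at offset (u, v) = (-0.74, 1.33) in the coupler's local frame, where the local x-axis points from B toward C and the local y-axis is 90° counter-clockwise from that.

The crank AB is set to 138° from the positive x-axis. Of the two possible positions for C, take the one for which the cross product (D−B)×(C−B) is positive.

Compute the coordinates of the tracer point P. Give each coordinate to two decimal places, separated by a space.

-4.00 3.80

A=(0,0), D=(7.00,0)
B = A + 4.00·(cos138°, sin138°) = (-2.9726, 2.6765)
|BD| = 10.3255
circle(B,8.00) ∩ circle(D,5.00): a=7.0513, h=3.7788
  candidates: C₊=(4.8172,4.4984) cross=39.018; C₋=(2.8582,-2.8009) cross=-39.018
  mode + wants cross > 0 → take C=(4.8172,4.4984) (cross=39.018)
ex = (C−B)/|BC| = (0.9737,0.2277); ey = (-0.2277,0.9737)
P = B + -0.74·ex + 1.33·ey = (-3.9960,3.8031)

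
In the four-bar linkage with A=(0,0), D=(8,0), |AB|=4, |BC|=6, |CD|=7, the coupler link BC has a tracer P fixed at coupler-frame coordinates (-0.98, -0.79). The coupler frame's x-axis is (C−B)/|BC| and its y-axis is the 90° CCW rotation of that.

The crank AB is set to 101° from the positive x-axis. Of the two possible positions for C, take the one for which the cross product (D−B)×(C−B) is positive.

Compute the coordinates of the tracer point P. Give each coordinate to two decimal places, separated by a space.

-1.37 2.82

A=(0,0), D=(8.00,0)
B = A + 4.00·(cos101°, sin101°) = (-0.7632, 3.9265)
|BD| = 9.6027
circle(B,6.00) ∩ circle(D,7.00): a=4.1245, h=4.3576
  candidates: C₊=(4.7825,6.2167) cross=41.845; C₋=(1.2188,-1.7366) cross=-41.845
  mode + wants cross > 0 → take C=(4.7825,6.2167) (cross=41.845)
ex = (C−B)/|BC| = (0.9243,0.3817); ey = (-0.3817,0.9243)
P = B + -0.98·ex + -0.79·ey = (-1.3675,2.8223)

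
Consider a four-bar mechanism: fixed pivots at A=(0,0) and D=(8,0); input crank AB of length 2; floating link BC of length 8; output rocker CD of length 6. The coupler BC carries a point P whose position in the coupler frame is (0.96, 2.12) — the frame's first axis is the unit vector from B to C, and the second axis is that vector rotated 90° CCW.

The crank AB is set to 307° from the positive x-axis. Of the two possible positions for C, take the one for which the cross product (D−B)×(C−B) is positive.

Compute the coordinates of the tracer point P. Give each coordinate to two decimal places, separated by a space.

A=(0,0), D=(8.00,0)
B = A + 2.00·(cos307°, sin307°) = (1.2036, -1.5973)
|BD| = 6.9815
circle(B,8.00) ∩ circle(D,6.00): a=5.4961, h=5.8132
  candidates: C₊=(5.2239,5.3192) cross=40.585; C₋=(7.8839,-5.9989) cross=-40.585
  mode + wants cross > 0 → take C=(5.2239,5.3192) (cross=40.585)
ex = (C−B)/|BC| = (0.5025,0.8646); ey = (-0.8646,0.5025)
P = B + 0.96·ex + 2.12·ey = (-0.1468,0.2981)

-0.15 0.30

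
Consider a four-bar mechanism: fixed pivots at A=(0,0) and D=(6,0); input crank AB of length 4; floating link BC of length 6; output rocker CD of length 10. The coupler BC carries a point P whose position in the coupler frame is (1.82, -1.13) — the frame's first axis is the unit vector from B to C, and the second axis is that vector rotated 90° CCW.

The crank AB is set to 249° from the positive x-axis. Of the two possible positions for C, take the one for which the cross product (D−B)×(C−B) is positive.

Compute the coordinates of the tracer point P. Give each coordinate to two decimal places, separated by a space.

-1.13 -1.61

A=(0,0), D=(6.00,0)
B = A + 4.00·(cos249°, sin249°) = (-1.4335, -3.7343)
|BD| = 8.3188
circle(B,6.00) ∩ circle(D,10.00): a=0.3126, h=5.9918
  candidates: C₊=(-3.8439,1.7602) cross=49.845; C₋=(1.5357,-8.9482) cross=-49.845
  mode + wants cross > 0 → take C=(-3.8439,1.7602) (cross=49.845)
ex = (C−B)/|BC| = (-0.4017,0.9158); ey = (-0.9158,-0.4017)
P = B + 1.82·ex + -1.13·ey = (-1.1298,-1.6137)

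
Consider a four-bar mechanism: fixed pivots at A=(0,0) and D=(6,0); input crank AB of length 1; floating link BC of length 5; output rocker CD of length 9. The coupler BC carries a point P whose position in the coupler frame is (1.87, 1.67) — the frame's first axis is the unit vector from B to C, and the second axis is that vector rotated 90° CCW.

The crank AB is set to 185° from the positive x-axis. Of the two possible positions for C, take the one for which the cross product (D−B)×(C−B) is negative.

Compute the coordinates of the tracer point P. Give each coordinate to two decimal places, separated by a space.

0.50 -2.10

A=(0,0), D=(6.00,0)
B = A + 1.00·(cos185°, sin185°) = (-0.9962, -0.0872)
|BD| = 6.9967
circle(B,5.00) ∩ circle(D,9.00): a=-0.5035, h=4.9746
  candidates: C₊=(-1.5616,4.8808) cross=34.806; C₋=(-1.4377,-5.0676) cross=-34.806
  mode - wants cross < 0 → take C=(-1.4377,-5.0676) (cross=-34.806)
ex = (C−B)/|BC| = (-0.0883,-0.9961); ey = (0.9961,-0.0883)
P = B + 1.87·ex + 1.67·ey = (0.5022,-2.0973)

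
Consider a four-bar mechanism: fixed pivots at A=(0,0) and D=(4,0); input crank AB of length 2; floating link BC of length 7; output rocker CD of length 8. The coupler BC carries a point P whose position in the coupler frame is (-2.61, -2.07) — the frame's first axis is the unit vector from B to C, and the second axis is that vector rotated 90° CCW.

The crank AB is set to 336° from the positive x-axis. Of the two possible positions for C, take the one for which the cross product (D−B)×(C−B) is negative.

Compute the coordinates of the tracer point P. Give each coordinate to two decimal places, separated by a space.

A=(0,0), D=(4.00,0)
B = A + 2.00·(cos336°, sin336°) = (1.8271, -0.8135)
|BD| = 2.3202
circle(B,7.00) ∩ circle(D,8.00): a=-2.0724, h=6.6862
  candidates: C₊=(-2.4580,4.7217) cross=15.513; C₋=(2.2305,-7.8018) cross=-15.513
  mode - wants cross < 0 → take C=(2.2305,-7.8018) (cross=-15.513)
ex = (C−B)/|BC| = (0.0576,-0.9983); ey = (0.9983,0.0576)
P = B + -2.61·ex + -2.07·ey = (-0.3899,1.6729)

-0.39 1.67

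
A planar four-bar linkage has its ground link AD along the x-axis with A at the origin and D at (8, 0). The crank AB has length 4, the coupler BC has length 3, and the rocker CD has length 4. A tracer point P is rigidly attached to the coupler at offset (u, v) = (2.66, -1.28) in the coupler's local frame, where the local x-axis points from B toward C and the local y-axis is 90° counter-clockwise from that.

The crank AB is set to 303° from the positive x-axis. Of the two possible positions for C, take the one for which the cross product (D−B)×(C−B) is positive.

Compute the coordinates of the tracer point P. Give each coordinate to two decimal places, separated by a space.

A=(0,0), D=(8.00,0)
B = A + 4.00·(cos303°, sin303°) = (2.1786, -3.3547)
|BD| = 6.7189
circle(B,3.00) ∩ circle(D,4.00): a=2.8385, h=0.9710
  candidates: C₊=(4.1531,-1.0961) cross=6.524; C₋=(5.1228,-2.7788) cross=-6.524
  mode + wants cross > 0 → take C=(4.1531,-1.0961) (cross=6.524)
ex = (C−B)/|BC| = (0.6582,0.7529); ey = (-0.7529,0.6582)
P = B + 2.66·ex + -1.28·ey = (4.8930,-2.1946)

4.89 -2.19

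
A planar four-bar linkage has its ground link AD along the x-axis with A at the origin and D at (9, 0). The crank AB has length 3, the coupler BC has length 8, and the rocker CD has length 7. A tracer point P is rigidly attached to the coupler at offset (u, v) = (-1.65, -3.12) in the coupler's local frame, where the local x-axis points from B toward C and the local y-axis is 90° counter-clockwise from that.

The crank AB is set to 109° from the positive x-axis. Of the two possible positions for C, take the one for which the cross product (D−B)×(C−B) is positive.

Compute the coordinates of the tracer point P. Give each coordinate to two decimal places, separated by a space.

-1.06 -0.69

A=(0,0), D=(9.00,0)
B = A + 3.00·(cos109°, sin109°) = (-0.9767, 2.8366)
|BD| = 10.3721
circle(B,8.00) ∩ circle(D,7.00): a=5.9091, h=5.3928
  candidates: C₊=(6.1820,6.4077) cross=55.934; C₋=(3.2324,-3.9667) cross=-55.934
  mode + wants cross > 0 → take C=(6.1820,6.4077) (cross=55.934)
ex = (C−B)/|BC| = (0.8948,0.4464); ey = (-0.4464,0.8948)
P = B + -1.65·ex + -3.12·ey = (-1.0604,-0.6919)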